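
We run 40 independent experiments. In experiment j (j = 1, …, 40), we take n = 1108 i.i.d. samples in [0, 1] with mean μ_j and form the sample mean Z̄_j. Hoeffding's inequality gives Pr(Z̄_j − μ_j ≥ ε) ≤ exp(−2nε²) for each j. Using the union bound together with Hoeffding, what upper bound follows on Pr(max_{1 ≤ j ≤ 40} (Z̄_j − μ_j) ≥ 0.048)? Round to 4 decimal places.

Per-experiment Hoeffding bound: exp(−2·1108·0.048²) = exp(−5.10566) = 0.0060623.
Union bound over 40 events: 40·0.0060623 = 0.24249.

0.2425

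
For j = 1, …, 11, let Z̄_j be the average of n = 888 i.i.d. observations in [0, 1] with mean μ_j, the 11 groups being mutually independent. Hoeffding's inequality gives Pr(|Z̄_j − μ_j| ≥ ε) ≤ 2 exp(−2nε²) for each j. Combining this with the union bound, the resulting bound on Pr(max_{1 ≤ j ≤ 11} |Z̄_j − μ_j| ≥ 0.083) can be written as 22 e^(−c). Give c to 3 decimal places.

12.235

Union bound over the 11 events: Pr(max_{1 ≤ j ≤ 11} |Z̄_j − μ_j| ≥ 0.083) ≤ 11·2·exp(−2nε²) = 22 exp(−2·888·0.083²).
So c = 2·888·0.083² = 12.2349.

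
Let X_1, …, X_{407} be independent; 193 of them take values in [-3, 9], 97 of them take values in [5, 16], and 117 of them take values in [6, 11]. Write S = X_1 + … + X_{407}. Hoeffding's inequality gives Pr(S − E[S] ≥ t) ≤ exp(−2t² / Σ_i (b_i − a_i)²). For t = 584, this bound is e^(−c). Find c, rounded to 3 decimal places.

Σ(b_i − a_i)² = 193·12² + 97·11² + 117·5² = 42454.
c = 2t² / 42454 = 2·584² / 42454 = 16.0671.

16.067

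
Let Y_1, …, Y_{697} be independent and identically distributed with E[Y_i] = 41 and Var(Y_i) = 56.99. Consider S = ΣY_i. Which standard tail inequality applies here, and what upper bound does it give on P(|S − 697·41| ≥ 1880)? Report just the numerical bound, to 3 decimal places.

0.011

With mean and variance of each term known, Chebyshev's inequality bounds the deviation of the sum (or sample mean).
Var(S) = n·Var(Y_i) = 697·56.99 = 39722.03.
Chebyshev: P(|S − 697·41| ≥ 1880) ≤ Var(S)/1880² = 39722.03/3534400 = 0.0112.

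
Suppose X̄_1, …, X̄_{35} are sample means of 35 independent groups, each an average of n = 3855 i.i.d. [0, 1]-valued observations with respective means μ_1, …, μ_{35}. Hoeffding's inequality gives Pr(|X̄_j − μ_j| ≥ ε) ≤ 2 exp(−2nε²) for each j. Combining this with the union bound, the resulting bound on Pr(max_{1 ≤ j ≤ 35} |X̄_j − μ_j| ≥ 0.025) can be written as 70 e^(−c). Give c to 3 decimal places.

4.819

Union bound over the 35 events: Pr(max_{1 ≤ j ≤ 35} |X̄_j − μ_j| ≥ 0.025) ≤ 35·2·exp(−2nε²) = 70 exp(−2·3855·0.025²).
So c = 2·3855·0.025² = 4.8187.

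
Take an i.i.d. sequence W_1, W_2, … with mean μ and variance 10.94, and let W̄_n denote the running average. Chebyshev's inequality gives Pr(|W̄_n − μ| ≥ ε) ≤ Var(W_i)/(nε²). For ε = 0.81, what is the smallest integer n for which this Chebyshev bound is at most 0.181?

Require 10.94/(n·0.81²) ≤ 0.181, i.e. n ≥ 10.94/(0.181·0.81²) = 92.123.
The smallest integer n is 93.

93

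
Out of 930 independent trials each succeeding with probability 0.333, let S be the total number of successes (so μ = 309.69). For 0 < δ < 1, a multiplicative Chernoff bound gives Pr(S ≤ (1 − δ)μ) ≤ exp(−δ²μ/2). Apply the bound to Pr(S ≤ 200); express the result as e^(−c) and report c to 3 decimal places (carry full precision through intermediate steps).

19.426

Write 200 = (1 − δ)μ, so δ = 1 − 200/309.69 = 0.3541929…
Then the exponent is δ²μ/2 = (μ − 200)²/(2μ) = 19.425710.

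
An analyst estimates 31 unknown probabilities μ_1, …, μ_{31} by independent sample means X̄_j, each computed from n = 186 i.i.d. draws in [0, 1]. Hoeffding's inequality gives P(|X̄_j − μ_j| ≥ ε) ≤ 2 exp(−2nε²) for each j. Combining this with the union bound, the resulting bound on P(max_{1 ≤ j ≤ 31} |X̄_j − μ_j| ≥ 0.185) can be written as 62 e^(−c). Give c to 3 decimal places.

Union bound over the 31 events: P(max_{1 ≤ j ≤ 31} |X̄_j − μ_j| ≥ 0.185) ≤ 31·2·exp(−2nε²) = 62 exp(−2·186·0.185²).
So c = 2·186·0.185² = 12.7317.

12.732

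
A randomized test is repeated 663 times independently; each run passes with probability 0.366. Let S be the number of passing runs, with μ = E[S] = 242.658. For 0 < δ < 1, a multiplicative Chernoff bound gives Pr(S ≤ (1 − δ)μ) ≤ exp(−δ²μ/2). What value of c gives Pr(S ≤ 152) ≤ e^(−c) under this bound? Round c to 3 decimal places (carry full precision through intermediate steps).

16.935

Write 152 = (1 − δ)μ, so δ = 1 − 152/242.658 = 0.373604…
Then the exponent is δ²μ/2 = (μ − 152)²/(2μ) = 16.935096.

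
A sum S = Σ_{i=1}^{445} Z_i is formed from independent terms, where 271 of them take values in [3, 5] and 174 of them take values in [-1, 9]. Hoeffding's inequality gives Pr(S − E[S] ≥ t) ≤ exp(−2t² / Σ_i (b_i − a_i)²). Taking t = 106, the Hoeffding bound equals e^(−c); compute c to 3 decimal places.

1.216

Σ(b_i − a_i)² = 271·2² + 174·10² = 18484.
c = 2t² / 18484 = 2·106² / 18484 = 1.2158.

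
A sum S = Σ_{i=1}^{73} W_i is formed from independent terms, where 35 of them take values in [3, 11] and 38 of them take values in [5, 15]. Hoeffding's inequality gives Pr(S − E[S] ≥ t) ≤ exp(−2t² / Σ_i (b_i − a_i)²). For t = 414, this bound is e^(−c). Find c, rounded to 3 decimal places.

56.754

Σ(b_i − a_i)² = 35·8² + 38·10² = 6040.
c = 2t² / 6040 = 2·414² / 6040 = 56.7536.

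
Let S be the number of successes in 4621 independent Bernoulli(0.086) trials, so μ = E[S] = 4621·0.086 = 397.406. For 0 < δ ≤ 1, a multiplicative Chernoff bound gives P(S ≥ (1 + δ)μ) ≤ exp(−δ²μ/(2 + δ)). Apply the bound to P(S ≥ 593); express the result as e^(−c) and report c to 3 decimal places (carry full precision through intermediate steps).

Write 593 = (1 + δ)μ, so δ = 593/397.406 − 1 = 0.4921768…
Then the exponent is δ²μ/(2 + δ) = (593 − μ)² / (μ·(2 + δ)) = 38.627606.

38.628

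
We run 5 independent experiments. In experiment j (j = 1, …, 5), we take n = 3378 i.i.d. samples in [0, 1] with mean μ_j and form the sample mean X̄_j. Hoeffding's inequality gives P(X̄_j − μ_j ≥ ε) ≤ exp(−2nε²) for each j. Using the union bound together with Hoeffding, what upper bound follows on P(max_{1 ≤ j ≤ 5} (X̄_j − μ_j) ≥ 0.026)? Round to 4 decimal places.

Per-experiment Hoeffding bound: exp(−2·3378·0.026²) = exp(−4.56706) = 0.010388.
Union bound over 5 events: 5·0.010388 = 0.05194.

0.0519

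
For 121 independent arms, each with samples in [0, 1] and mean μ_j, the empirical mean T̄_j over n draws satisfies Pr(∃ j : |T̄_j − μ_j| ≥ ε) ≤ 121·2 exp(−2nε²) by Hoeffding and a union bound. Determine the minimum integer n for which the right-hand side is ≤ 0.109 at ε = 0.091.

Need 2·121·exp(−2nε²) ≤ 0.109, i.e. exp(−2nε²) ≤ 0.109/242.
So 2nε² ≥ ln(242/0.109) = 7.705345.
Hence n ≥ 7.705345/(2·0.091²) = 465.242.
The smallest integer n is 466.

466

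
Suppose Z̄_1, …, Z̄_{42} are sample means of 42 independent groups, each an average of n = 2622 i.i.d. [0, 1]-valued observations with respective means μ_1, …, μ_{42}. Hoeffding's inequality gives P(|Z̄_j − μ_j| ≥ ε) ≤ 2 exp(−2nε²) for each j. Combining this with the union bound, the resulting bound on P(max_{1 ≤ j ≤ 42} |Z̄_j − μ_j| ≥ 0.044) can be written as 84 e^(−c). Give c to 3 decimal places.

10.152

Union bound over the 42 events: P(max_{1 ≤ j ≤ 42} |Z̄_j − μ_j| ≥ 0.044) ≤ 42·2·exp(−2nε²) = 84 exp(−2·2622·0.044²).
So c = 2·2622·0.044² = 10.1524.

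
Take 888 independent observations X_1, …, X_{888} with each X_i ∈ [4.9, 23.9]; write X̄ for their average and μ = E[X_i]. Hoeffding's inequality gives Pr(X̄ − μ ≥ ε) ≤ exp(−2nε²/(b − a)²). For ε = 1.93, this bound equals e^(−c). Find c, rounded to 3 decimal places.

c = 2nε²/(b − a)² = 2·888·1.93² / 19² = 18.3253.

18.325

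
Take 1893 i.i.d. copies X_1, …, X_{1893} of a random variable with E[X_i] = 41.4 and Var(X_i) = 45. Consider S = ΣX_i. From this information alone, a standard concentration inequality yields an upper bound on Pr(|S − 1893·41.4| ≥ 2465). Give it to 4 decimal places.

With mean and variance of each term known, Chebyshev's inequality bounds the deviation of the sum (or sample mean).
Var(S) = n·Var(X_i) = 1893·45 = 85185.
Chebyshev: Pr(|S − 1893·41.4| ≥ 2465) ≤ Var(S)/2465² = 85185/6076225 = 0.0140.

0.0140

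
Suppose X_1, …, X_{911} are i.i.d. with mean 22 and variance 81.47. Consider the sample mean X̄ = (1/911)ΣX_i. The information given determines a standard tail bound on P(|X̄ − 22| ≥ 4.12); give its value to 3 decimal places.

With mean and variance of each term known, Chebyshev's inequality bounds the deviation of the sum (or sample mean).
Var(X̄) = Var(X_i)/n = 81.47/911 = 0.089429.
Chebyshev: P(|X̄ − 22| ≥ 4.12) ≤ Var(X̄)/(4.12)² = 81.47/(911·4.12²) = 0.0053.

0.005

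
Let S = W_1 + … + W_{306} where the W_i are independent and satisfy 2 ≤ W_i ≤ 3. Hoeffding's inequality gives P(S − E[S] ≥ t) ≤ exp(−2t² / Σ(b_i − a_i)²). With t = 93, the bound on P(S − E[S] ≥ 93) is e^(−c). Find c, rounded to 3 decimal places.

Σ(b_i − a_i)² = 306·(1)² = 306.
c = 2t²/306 = 2·93²/306 = 56.5294.

56.529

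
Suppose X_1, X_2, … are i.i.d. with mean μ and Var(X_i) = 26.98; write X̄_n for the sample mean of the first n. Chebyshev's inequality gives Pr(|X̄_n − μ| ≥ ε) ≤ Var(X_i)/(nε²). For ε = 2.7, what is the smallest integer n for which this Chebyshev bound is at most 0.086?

44

Require 26.98/(n·2.7²) ≤ 0.086, i.e. n ≥ 26.98/(0.086·2.7²) = 43.034.
The smallest integer n is 44.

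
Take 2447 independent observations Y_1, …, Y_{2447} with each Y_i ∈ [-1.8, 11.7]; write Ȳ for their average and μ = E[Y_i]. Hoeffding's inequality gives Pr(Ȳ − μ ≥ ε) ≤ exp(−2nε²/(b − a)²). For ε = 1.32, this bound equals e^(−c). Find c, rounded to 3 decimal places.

46.789

c = 2nε²/(b − a)² = 2·2447·1.32² / 13.5² = 46.7891.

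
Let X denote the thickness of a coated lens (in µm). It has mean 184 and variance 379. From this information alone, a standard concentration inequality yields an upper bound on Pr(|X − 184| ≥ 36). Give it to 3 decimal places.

Mean and variance are known, so Chebyshev's inequality applies.
Chebyshev: Pr(|X − μ| ≥ t) ≤ Var(X)/t².
Bound = 379 / 1296 = 0.2924.

0.292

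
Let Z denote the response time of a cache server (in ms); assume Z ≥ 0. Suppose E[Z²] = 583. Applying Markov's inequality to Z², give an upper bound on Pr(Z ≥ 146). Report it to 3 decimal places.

Since Z ≥ 0, the event {Z ≥ 146} is the same as {Z² ≥ 21316}.
Markov's inequality applied to Z² gives Pr(Z² ≥ 21316) ≤ E[Z²]/21316 = 583/21316 = 0.0274.

0.027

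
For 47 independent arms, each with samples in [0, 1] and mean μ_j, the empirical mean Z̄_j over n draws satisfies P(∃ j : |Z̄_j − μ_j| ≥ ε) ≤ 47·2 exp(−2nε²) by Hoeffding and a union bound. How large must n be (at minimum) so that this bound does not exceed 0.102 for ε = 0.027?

Need 2·47·exp(−2nε²) ≤ 0.102, i.e. exp(−2nε²) ≤ 0.102/94.
So 2nε² ≥ ln(94/0.102) = 6.826077.
Hence n ≥ 6.826077/(2·0.027²) = 4681.809.
The smallest integer n is 4682.

4682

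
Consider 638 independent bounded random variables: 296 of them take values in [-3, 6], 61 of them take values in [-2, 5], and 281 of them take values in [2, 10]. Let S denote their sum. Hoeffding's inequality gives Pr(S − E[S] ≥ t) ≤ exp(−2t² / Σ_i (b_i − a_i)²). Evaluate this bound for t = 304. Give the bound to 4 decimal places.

0.0164

Σ(b_i − a_i)² = 296·9² + 61·7² + 281·8² = 44949.
Exponent = 2·304² / 44949 = 4.11204.
Bound = exp(−4.11204) = 0.01637.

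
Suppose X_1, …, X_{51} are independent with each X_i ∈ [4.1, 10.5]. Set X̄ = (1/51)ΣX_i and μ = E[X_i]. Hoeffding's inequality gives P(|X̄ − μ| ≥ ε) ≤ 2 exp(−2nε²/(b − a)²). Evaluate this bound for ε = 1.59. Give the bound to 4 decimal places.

Exponent: 2nε²/(b − a)² = 2·51·1.59² / 6.4² = 6.29556.
Bound = 2·exp(−6.29556) = 0.00369.

0.0037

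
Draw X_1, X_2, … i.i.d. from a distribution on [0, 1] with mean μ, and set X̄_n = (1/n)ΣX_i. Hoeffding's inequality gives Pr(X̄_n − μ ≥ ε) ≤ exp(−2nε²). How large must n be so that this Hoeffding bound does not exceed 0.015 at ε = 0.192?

Require exp(−2nε²) ≤ 0.015, i.e. 2nε² ≥ ln(1/0.015) = 4.199705.
So n ≥ 4.199705 / (2·0.192²) = 56.962.
The smallest integer n is 57.

57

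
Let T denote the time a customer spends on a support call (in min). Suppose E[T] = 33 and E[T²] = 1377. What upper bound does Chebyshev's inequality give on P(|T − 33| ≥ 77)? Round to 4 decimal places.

Var(T) = E[T²] − (E[T])² = 1377 − 1089 = 288.
Chebyshev's inequality: P(|T − μ| ≥ t) ≤ Var(T)/t² = 288/5929 = 0.0486.

0.0486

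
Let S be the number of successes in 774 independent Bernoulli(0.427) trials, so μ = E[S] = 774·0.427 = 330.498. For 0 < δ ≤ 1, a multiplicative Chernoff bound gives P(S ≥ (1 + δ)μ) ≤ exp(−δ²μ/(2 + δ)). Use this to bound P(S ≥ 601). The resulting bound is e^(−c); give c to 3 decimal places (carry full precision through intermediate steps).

Write 601 = (1 + δ)μ, so δ = 601/330.498 − 1 = 0.8184679…
Then the exponent is δ²μ/(2 + δ) = (601 − μ)² / (μ·(2 + δ)) = 78.552323.

78.552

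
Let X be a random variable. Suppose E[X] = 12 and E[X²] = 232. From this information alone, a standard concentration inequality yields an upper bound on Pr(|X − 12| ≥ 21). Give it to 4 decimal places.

0.1995

The first two moments determine the variance, so Chebyshev's inequality is the sharpest standard bound available.
Var(X) = E[X²] − (E[X])² = 232 − 144 = 88.
Chebyshev's inequality: Pr(|X − μ| ≥ t) ≤ Var(X)/t² = 88/441 = 0.1995.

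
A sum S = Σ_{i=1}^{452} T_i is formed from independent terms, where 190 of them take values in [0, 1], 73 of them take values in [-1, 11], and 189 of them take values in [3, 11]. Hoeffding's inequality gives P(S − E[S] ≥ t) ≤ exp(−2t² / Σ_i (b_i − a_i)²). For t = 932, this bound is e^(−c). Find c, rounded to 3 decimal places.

76.202

Σ(b_i − a_i)² = 190·1² + 73·12² + 189·8² = 22798.
c = 2t² / 22798 = 2·932² / 22798 = 76.2018.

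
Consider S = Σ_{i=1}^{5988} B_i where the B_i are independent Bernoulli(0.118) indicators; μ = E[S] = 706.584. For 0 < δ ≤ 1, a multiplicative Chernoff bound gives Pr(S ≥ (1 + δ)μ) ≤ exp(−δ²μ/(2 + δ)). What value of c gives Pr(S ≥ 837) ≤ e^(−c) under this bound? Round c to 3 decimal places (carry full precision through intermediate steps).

11.019

Write 837 = (1 + δ)μ, so δ = 837/706.584 − 1 = 0.1845725…
Then the exponent is δ²μ/(2 + δ) = (837 − μ)² / (μ·(2 + δ)) = 11.018729.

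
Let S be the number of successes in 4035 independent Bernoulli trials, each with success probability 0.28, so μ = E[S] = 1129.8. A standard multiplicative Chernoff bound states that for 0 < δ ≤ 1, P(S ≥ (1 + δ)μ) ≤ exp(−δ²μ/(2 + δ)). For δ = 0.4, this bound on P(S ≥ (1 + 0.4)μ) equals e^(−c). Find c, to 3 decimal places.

c = δ²μ/(2 + δ) = 0.4²·1129.8/(2 + 0.4) = 75.3200.

75.320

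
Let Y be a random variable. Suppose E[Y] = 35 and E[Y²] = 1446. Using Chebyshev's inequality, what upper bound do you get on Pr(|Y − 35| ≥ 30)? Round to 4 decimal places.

0.2456

Var(Y) = E[Y²] − (E[Y])² = 1446 − 1225 = 221.
Chebyshev's inequality: Pr(|Y − μ| ≥ t) ≤ Var(Y)/t² = 221/900 = 0.2456.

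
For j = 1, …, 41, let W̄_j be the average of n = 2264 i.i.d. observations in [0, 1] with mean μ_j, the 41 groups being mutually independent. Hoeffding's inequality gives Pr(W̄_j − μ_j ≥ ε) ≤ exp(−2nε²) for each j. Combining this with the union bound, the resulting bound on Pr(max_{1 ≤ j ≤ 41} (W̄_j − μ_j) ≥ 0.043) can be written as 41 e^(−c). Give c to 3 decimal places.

Union bound over the 41 events: Pr(max_{1 ≤ j ≤ 41} (W̄_j − μ_j) ≥ 0.043) ≤ 41·exp(−2nε²) = 41 exp(−2·2264·0.043²).
So c = 2·2264·0.043² = 8.3723.

8.372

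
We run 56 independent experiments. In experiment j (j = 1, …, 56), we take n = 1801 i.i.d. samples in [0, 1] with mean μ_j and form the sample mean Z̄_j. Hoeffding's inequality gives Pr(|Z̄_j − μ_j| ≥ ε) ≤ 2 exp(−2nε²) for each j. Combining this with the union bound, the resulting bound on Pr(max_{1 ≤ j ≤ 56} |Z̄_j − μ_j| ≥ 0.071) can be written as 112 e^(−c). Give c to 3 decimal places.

Union bound over the 56 events: Pr(max_{1 ≤ j ≤ 56} |Z̄_j − μ_j| ≥ 0.071) ≤ 56·2·exp(−2nε²) = 112 exp(−2·1801·0.071²).
So c = 2·1801·0.071² = 18.1577.

18.158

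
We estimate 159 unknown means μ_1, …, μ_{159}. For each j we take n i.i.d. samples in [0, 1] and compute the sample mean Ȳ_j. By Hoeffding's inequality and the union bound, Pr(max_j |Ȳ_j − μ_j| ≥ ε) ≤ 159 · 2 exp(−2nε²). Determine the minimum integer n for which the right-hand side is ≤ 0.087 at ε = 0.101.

403

Need 2·159·exp(−2nε²) ≤ 0.087, i.e. exp(−2nε²) ≤ 0.087/318.
So 2nε² ≥ ln(318/0.087) = 8.203899.
Hence n ≥ 8.203899/(2·0.101²) = 402.112.
The smallest integer n is 403.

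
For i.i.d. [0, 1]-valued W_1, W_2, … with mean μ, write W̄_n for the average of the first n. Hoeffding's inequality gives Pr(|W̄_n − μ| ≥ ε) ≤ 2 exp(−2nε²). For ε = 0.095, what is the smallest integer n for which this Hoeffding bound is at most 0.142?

147

Require 2·exp(−2nε²) ≤ 0.142, i.e. 2nε² ≥ ln(2/0.142) = 2.645075.
So n ≥ 2.645075 / (2·0.095²) = 146.542.
The smallest integer n is 147.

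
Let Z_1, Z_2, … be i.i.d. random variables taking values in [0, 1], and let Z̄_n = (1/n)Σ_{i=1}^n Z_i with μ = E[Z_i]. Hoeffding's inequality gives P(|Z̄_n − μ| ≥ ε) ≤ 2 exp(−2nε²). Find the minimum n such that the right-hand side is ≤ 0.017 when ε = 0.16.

94

Require 2·exp(−2nε²) ≤ 0.017, i.e. 2nε² ≥ ln(2/0.017) = 4.767689.
So n ≥ 4.767689 / (2·0.16²) = 93.119.
The smallest integer n is 94.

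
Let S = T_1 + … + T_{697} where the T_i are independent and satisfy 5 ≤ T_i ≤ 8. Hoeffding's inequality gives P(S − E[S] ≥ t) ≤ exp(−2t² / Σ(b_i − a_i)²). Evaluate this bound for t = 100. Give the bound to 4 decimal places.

Σ(b_i − a_i)² = 697·(3)² = 6273.
Exponent = 2·100²/6273 = 3.1883.
Bound = exp(−3.1883) = 0.04124.

0.0412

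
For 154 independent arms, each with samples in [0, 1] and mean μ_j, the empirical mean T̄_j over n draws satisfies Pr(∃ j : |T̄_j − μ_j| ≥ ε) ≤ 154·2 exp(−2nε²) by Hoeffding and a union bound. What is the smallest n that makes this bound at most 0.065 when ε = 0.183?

Need 2·154·exp(−2nε²) ≤ 0.065, i.e. exp(−2nε²) ≤ 0.065/308.
So 2nε² ≥ ln(308/0.065) = 8.463468.
Hence n ≥ 8.463468/(2·0.183²) = 126.362.
The smallest integer n is 127.

127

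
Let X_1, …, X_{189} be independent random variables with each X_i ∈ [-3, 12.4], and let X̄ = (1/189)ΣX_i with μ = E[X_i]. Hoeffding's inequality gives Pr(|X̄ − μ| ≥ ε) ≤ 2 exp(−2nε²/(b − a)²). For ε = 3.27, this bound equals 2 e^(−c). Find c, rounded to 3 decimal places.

c = 2nε²/(b − a)² = 2·189·3.27² / 15.4² = 17.0430.

17.043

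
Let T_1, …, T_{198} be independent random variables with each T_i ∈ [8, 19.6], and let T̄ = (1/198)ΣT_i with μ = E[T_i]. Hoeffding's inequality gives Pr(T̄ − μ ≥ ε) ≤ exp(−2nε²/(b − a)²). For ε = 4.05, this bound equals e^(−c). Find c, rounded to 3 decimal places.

c = 2nε²/(b − a)² = 2·198·4.05² / 11.6² = 48.2713.

48.271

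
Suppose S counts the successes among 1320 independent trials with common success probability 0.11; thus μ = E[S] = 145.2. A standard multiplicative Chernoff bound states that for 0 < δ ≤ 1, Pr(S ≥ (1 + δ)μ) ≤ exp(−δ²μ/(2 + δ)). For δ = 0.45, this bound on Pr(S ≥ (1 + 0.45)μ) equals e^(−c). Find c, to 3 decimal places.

12.001

c = δ²μ/(2 + δ) = 0.45²·145.2/(2 + 0.45) = 12.0012.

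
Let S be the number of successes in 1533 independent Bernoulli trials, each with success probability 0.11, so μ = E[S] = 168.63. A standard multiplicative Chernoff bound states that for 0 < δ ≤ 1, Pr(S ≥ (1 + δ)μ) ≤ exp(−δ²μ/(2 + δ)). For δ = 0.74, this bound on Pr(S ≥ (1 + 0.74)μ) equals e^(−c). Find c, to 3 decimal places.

33.701

c = δ²μ/(2 + δ) = 0.74²·168.63/(2 + 0.74) = 33.7014.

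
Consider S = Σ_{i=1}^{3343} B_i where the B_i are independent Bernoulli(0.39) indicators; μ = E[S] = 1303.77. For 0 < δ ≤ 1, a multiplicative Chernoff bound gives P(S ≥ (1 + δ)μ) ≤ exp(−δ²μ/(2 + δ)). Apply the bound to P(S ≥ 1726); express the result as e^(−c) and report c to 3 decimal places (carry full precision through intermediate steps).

58.842

Write 1726 = (1 + δ)μ, so δ = 1726/1303.77 − 1 = 0.3238531…
Then the exponent is δ²μ/(2 + δ) = (1726 − μ)² / (μ·(2 + δ)) = 58.842147.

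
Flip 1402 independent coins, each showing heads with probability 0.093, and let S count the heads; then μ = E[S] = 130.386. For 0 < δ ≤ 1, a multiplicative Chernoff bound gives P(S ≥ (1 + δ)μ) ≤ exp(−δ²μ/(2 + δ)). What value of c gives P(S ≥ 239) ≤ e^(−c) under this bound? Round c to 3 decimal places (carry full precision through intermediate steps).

31.937

Write 239 = (1 + δ)μ, so δ = 239/130.386 − 1 = 0.8330189…
Then the exponent is δ²μ/(2 + δ) = (239 − μ)² / (μ·(2 + δ)) = 31.936784.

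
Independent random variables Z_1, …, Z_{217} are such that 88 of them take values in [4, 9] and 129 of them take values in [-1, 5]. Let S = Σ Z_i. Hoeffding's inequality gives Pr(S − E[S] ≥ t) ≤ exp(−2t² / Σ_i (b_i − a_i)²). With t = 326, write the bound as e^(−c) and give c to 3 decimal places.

31.057

Σ(b_i − a_i)² = 88·5² + 129·6² = 6844.
c = 2t² / 6844 = 2·326² / 6844 = 31.0567.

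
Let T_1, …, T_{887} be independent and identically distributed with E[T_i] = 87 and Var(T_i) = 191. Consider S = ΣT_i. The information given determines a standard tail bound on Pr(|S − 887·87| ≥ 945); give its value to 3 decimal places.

With mean and variance of each term known, Chebyshev's inequality bounds the deviation of the sum (or sample mean).
Var(S) = n·Var(T_i) = 887·191 = 169417.
Chebyshev: Pr(|S − 887·87| ≥ 945) ≤ Var(S)/945² = 169417/893025 = 0.1897.

0.190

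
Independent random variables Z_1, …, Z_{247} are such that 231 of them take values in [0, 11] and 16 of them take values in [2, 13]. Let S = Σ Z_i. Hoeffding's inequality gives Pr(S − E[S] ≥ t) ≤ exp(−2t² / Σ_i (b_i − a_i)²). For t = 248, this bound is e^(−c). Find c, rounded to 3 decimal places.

Σ(b_i − a_i)² = 231·11² + 16·11² = 29887.
c = 2t² / 29887 = 2·248² / 29887 = 4.1158.

4.116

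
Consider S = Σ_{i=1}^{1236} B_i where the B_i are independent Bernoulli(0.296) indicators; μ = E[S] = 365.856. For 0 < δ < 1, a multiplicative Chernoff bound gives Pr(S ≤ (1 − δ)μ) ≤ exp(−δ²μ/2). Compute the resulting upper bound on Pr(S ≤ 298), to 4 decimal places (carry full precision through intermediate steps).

0.0018

Write 298 = (1 − δ)μ, so δ = 1 − 298/365.856 = 0.1854719…
Then the exponent is δ²μ/2 = (μ − 298)²/(2μ) = 6.292690.
Bound = exp(−6.292690) = 0.00185.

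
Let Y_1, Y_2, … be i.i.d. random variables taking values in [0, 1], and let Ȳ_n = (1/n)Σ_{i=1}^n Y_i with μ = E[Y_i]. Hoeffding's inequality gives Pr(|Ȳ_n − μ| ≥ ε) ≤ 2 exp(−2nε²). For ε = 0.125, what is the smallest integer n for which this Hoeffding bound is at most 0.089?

Require 2·exp(−2nε²) ≤ 0.089, i.e. 2nε² ≥ ln(2/0.089) = 3.112266.
So n ≥ 3.112266 / (2·0.125²) = 99.593.
The smallest integer n is 100.

100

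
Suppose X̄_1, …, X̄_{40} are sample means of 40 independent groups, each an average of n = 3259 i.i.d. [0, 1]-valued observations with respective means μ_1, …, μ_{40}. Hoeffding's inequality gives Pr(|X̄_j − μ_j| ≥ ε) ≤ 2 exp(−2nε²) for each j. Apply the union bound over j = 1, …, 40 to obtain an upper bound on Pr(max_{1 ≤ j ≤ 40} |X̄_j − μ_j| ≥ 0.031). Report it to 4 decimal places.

Per-experiment Hoeffding bound: 2·exp(−2·3259·0.031²) = 2·exp(−6.26380) = 0.003808.
Union bound over 40 events: 40·0.003808 = 0.15232.

0.1523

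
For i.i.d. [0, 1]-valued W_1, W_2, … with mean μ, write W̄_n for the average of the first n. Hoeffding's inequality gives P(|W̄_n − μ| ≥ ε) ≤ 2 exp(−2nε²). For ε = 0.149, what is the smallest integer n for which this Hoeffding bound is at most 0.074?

75

Require 2·exp(−2nε²) ≤ 0.074, i.e. 2nε² ≥ ln(2/0.074) = 3.296837.
So n ≥ 3.296837 / (2·0.149²) = 74.250.
The smallest integer n is 75.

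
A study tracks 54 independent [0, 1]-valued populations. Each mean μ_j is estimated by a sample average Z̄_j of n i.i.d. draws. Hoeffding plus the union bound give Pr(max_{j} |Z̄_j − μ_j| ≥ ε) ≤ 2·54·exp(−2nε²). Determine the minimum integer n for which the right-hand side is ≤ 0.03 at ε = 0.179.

Need 2·54·exp(−2nε²) ≤ 0.03, i.e. exp(−2nε²) ≤ 0.03/108.
So 2nε² ≥ ln(108/0.03) = 8.188689.
Hence n ≥ 8.188689/(2·0.179²) = 127.785.
The smallest integer n is 128.

128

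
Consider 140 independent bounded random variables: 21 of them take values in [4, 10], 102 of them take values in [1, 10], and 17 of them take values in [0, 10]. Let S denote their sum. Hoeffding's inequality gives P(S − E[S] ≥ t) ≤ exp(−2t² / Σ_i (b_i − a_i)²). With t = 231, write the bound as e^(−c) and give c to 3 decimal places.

Σ(b_i − a_i)² = 21·6² + 102·9² + 17·10² = 10718.
c = 2t² / 10718 = 2·231² / 10718 = 9.9573.

9.957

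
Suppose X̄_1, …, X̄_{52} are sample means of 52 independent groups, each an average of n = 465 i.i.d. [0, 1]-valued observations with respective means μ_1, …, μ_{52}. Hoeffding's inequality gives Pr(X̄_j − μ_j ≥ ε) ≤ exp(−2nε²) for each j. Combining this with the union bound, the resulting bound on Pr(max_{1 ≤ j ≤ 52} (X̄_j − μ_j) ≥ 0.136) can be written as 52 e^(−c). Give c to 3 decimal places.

Union bound over the 52 events: Pr(max_{1 ≤ j ≤ 52} (X̄_j − μ_j) ≥ 0.136) ≤ 52·exp(−2nε²) = 52 exp(−2·465·0.136²).
So c = 2·465·0.136² = 17.2013.

17.201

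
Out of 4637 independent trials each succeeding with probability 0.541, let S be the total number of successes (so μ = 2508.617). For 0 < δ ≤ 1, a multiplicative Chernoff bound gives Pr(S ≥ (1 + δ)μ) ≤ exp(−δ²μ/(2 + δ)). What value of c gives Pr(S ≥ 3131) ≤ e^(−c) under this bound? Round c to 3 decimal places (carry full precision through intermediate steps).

Write 3131 = (1 + δ)μ, so δ = 3131/2508.617 − 1 = 0.2480981…
Then the exponent is δ²μ/(2 + δ) = (3131 − μ)² / (μ·(2 + δ)) = 68.685622.

68.686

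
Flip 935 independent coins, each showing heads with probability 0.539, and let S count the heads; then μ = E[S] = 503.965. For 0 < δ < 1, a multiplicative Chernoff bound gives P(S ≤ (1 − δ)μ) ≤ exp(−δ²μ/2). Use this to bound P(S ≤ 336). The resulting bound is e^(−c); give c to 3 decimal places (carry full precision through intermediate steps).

Write 336 = (1 − δ)μ, so δ = 1 − 336/503.965 = 0.333287…
Then the exponent is δ²μ/2 = (μ − 336)²/(2μ) = 27.990278.

27.990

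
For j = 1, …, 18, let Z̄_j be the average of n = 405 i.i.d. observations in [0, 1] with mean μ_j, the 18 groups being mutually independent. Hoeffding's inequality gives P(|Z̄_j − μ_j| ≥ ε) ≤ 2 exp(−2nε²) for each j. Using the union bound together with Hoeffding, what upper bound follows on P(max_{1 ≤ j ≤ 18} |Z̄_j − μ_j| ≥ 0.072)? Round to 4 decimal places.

Per-experiment Hoeffding bound: 2·exp(−2·405·0.072²) = 2·exp(−4.19904) = 0.03002.
Union bound over 18 events: 18·0.03002 = 0.54036.

0.5404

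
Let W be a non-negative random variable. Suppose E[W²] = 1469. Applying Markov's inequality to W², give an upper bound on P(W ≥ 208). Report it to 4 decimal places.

0.0340

Since W ≥ 0, the event {W ≥ 208} is the same as {W² ≥ 43264}.
Markov's inequality applied to W² gives P(W² ≥ 43264) ≤ E[W²]/43264 = 1469/43264 = 0.0340.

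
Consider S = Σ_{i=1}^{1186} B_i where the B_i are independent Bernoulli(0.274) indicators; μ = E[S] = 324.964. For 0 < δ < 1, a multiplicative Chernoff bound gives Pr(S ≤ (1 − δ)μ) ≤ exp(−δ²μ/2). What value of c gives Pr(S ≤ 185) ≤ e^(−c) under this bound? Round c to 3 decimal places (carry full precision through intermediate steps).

Write 185 = (1 − δ)μ, so δ = 1 − 185/324.964 = 0.4307062…
Then the exponent is δ²μ/2 = (μ − 185)²/(2μ) = 30.141679.

30.142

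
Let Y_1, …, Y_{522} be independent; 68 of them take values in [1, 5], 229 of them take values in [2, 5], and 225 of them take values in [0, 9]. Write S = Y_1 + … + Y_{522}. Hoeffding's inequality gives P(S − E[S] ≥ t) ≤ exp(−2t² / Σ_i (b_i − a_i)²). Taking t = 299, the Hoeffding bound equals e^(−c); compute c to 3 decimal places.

Σ(b_i − a_i)² = 68·4² + 229·3² + 225·9² = 21374.
c = 2t² / 21374 = 2·299² / 21374 = 8.3654.

8.365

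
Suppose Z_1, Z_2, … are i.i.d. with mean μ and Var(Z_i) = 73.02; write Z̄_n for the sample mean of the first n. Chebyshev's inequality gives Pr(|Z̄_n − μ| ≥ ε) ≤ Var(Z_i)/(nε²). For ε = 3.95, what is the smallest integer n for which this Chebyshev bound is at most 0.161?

30

Require 73.02/(n·3.95²) ≤ 0.161, i.e. n ≥ 73.02/(0.161·3.95²) = 29.068.
The smallest integer n is 30.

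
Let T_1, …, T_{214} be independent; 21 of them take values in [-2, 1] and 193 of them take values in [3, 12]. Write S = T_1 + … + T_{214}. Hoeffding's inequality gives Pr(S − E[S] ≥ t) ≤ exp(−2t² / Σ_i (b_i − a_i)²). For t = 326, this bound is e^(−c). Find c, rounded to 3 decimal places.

Σ(b_i − a_i)² = 21·3² + 193·9² = 15822.
c = 2t² / 15822 = 2·326² / 15822 = 13.4340.

13.434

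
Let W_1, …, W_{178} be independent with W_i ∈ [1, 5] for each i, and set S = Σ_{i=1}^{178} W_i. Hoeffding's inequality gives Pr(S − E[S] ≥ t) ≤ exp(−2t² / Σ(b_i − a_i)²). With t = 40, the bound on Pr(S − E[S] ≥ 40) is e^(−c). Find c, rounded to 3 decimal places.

1.124

Σ(b_i − a_i)² = 178·(4)² = 2848.
c = 2t²/2848 = 2·40²/2848 = 1.1236.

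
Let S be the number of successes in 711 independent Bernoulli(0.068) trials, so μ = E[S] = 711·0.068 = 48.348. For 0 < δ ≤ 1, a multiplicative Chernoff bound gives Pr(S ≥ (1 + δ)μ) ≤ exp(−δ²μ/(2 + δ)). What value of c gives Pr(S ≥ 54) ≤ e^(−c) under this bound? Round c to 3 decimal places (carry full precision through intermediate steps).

Write 54 = (1 + δ)μ, so δ = 54/48.348 − 1 = 0.1169025…
Then the exponent is δ²μ/(2 + δ) = (54 − μ)² / (μ·(2 + δ)) = 0.312122.

0.312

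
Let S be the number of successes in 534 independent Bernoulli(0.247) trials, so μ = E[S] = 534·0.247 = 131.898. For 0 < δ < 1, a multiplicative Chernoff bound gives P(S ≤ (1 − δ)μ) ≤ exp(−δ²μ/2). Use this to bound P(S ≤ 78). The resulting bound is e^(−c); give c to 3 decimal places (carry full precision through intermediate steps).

Write 78 = (1 − δ)μ, so δ = 1 − 78/131.898 = 0.4086339…
Then the exponent is δ²μ/2 = (μ − 78)²/(2μ) = 11.012276.

11.012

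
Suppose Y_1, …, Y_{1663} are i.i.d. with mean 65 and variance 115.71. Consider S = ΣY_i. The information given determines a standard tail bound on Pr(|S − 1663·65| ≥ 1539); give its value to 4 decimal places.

0.0812

With mean and variance of each term known, Chebyshev's inequality bounds the deviation of the sum (or sample mean).
Var(S) = n·Var(Y_i) = 1663·115.71 = 192425.73.
Chebyshev: Pr(|S − 1663·65| ≥ 1539) ≤ Var(S)/1539² = 192425.73/2368521 = 0.0812.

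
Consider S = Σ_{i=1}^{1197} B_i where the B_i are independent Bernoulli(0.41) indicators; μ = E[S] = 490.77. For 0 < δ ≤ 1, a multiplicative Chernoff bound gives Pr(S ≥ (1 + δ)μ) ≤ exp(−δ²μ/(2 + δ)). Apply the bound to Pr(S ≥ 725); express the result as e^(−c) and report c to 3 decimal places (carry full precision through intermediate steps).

45.127

Write 725 = (1 + δ)μ, so δ = 725/490.77 − 1 = 0.4772704…
Then the exponent is δ²μ/(2 + δ) = (725 − μ)² / (μ·(2 + δ)) = 45.126704.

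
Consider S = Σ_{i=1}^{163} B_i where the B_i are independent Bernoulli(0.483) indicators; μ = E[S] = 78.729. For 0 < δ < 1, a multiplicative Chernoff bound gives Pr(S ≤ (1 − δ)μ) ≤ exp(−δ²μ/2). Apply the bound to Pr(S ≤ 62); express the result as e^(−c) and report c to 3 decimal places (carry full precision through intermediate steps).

1.777

Write 62 = (1 − δ)μ, so δ = 1 − 62/78.729 = 0.2124884…
Then the exponent is δ²μ/2 = (μ − 62)²/(2μ) = 1.777359.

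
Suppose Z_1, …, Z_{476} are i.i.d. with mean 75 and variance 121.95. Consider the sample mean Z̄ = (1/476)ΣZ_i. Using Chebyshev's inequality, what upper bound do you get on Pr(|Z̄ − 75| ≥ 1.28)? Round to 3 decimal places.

Var(Z̄) = Var(Z_i)/n = 121.95/476 = 0.2562.
Chebyshev: Pr(|Z̄ − 75| ≥ 1.28) ≤ Var(Z̄)/(1.28)² = 121.95/(476·1.28²) = 0.1564.

0.156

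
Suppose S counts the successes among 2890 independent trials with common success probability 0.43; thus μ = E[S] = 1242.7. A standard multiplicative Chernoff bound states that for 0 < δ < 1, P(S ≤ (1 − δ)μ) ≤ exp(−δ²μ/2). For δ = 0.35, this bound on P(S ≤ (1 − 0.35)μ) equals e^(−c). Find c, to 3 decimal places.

76.115

c = δ²μ/2 = 0.35²·1242.7/2 = 76.1154.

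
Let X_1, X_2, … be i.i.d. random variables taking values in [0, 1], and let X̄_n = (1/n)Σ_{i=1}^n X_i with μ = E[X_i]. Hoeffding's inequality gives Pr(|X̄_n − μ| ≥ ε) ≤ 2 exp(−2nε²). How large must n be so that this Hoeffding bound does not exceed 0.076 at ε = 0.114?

Require 2·exp(−2nε²) ≤ 0.076, i.e. 2nε² ≥ ln(2/0.076) = 3.270169.
So n ≥ 3.270169 / (2·0.114²) = 125.814.
The smallest integer n is 126.

126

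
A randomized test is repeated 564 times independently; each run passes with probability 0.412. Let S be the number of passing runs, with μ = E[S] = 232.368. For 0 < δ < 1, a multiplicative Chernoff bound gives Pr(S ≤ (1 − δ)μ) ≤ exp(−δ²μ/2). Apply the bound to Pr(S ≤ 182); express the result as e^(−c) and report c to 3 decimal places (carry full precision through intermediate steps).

Write 182 = (1 − δ)μ, so δ = 1 − 182/232.368 = 0.2167596…
Then the exponent is δ²μ/2 = (μ − 182)²/(2μ) = 5.458874.

5.459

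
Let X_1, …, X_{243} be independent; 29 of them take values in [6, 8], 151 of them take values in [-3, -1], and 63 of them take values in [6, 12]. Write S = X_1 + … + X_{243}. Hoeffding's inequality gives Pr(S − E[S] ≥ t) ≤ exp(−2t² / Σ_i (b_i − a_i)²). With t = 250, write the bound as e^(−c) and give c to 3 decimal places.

41.834

Σ(b_i − a_i)² = 29·2² + 151·2² + 63·6² = 2988.
c = 2t² / 2988 = 2·250² / 2988 = 41.8340.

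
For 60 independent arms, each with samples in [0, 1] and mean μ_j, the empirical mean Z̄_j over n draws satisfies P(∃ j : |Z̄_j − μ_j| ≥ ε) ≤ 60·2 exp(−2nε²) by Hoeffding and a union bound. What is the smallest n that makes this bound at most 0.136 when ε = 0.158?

Need 2·60·exp(−2nε²) ≤ 0.136, i.e. exp(−2nε²) ≤ 0.136/120.
So 2nε² ≥ ln(120/0.136) = 6.782592.
Hence n ≥ 6.782592/(2·0.158²) = 135.847.
The smallest integer n is 136.

136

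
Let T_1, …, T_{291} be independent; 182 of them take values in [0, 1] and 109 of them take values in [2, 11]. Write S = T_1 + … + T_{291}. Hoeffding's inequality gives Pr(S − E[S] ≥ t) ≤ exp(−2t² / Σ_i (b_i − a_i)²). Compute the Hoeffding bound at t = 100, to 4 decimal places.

Σ(b_i − a_i)² = 182·1² + 109·9² = 9011.
Exponent = 2·100² / 9011 = 2.21951.
Bound = exp(−2.21951) = 0.10866.

0.1087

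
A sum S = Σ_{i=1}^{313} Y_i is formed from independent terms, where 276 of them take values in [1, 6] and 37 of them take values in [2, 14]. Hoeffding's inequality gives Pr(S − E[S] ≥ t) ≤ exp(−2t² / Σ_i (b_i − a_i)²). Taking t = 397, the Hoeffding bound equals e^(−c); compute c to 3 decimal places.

Σ(b_i − a_i)² = 276·5² + 37·12² = 12228.
c = 2t² / 12228 = 2·397² / 12228 = 25.7784.

25.778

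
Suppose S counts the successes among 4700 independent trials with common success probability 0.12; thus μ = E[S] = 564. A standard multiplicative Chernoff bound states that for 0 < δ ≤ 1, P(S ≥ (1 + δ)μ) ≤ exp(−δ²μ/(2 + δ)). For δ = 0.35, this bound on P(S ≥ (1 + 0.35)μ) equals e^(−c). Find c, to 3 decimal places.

c = δ²μ/(2 + δ) = 0.35²·564/(2 + 0.35) = 29.4000.

29.400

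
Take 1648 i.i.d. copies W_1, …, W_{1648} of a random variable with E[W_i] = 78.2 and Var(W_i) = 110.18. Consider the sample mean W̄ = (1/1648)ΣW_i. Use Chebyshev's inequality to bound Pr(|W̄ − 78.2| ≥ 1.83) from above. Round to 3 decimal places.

0.020

Var(W̄) = Var(W_i)/n = 110.18/1648 = 0.066857.
Chebyshev: Pr(|W̄ − 78.2| ≥ 1.83) ≤ Var(W̄)/(1.83)² = 110.18/(1648·1.83²) = 0.0200.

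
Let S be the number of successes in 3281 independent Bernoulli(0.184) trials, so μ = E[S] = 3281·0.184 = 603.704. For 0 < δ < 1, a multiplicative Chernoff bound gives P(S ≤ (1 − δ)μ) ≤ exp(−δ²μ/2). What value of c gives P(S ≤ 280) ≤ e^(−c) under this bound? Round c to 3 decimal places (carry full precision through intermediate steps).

86.784

Write 280 = (1 − δ)μ, so δ = 1 − 280/603.704 = 0.5361965…
Then the exponent is δ²μ/2 = (μ − 280)²/(2μ) = 86.784483.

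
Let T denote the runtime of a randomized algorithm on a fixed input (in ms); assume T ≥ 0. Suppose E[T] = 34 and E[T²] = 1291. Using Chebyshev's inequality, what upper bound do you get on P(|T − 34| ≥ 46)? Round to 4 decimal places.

Var(T) = E[T²] − (E[T])² = 1291 − 1156 = 135.
Chebyshev's inequality: P(|T − μ| ≥ t) ≤ Var(T)/t² = 135/2116 = 0.0638.

0.0638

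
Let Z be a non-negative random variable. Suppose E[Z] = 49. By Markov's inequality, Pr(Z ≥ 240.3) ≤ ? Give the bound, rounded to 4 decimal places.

Markov's inequality: for a non-negative random variable, Pr(Z ≥ a) ≤ E[Z]/a.
Here E[Z] = 49 and a = 240.3, so the bound is 49/240.3 = 0.2039.

0.2039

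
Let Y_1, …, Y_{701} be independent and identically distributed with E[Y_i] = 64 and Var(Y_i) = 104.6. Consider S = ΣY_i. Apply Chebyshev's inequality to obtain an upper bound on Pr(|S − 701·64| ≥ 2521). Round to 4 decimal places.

0.0115

Var(S) = n·Var(Y_i) = 701·104.6 = 73324.6.
Chebyshev: Pr(|S − 701·64| ≥ 2521) ≤ Var(S)/2521² = 73324.6/6355441 = 0.0115.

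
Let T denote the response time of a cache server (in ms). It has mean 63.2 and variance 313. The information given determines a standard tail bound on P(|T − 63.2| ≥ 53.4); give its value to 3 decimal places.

0.110

Mean and variance are known, so Chebyshev's inequality applies.
Chebyshev: P(|T − μ| ≥ t) ≤ Var(T)/t².
Bound = 313 / 2851.56 = 0.1098.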